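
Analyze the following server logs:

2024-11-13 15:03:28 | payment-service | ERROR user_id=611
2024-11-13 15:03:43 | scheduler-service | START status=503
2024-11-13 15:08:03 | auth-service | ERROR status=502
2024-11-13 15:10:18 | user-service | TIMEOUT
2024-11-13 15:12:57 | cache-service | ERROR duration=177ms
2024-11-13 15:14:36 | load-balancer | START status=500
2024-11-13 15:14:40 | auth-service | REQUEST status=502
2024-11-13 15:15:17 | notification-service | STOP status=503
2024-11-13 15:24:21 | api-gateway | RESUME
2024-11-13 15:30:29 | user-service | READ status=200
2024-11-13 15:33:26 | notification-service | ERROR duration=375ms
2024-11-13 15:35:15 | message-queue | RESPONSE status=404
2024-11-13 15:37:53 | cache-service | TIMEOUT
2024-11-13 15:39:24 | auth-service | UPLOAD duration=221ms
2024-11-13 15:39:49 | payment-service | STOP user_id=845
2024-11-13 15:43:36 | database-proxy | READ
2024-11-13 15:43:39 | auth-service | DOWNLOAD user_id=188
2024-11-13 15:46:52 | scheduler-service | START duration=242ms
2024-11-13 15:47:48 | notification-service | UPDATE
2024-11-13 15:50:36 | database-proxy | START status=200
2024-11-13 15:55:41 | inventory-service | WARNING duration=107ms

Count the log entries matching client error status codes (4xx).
1

To find matching entries:

1. Pattern to match: client error status codes (4xx)
2. Scan each log entry for the pattern
3. Count matches: 1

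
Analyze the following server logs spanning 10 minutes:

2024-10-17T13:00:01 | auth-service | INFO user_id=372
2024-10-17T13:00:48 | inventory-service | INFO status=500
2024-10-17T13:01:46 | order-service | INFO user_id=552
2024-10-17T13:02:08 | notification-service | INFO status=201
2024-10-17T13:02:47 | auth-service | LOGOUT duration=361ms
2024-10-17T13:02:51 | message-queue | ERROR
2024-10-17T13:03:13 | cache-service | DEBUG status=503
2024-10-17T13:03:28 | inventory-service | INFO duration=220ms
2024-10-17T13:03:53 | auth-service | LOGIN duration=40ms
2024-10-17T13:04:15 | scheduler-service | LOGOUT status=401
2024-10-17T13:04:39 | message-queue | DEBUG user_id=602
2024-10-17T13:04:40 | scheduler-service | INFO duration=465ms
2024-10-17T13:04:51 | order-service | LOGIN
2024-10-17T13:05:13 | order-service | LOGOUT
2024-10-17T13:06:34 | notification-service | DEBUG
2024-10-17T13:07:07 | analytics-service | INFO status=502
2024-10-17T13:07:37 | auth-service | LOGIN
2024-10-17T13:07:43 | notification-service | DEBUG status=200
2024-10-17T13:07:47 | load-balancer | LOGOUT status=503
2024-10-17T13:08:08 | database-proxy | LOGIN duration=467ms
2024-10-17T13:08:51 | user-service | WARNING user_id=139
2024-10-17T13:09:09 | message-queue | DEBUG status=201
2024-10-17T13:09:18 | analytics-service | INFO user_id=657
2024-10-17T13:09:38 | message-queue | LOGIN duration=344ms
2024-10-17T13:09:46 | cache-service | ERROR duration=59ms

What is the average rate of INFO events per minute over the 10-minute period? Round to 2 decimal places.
0.8

To calculate the rate:

1. Count total INFO events: 8
2. Total time period: 10 minutes
3. Rate = 8 / 10 = 0.8 events per minute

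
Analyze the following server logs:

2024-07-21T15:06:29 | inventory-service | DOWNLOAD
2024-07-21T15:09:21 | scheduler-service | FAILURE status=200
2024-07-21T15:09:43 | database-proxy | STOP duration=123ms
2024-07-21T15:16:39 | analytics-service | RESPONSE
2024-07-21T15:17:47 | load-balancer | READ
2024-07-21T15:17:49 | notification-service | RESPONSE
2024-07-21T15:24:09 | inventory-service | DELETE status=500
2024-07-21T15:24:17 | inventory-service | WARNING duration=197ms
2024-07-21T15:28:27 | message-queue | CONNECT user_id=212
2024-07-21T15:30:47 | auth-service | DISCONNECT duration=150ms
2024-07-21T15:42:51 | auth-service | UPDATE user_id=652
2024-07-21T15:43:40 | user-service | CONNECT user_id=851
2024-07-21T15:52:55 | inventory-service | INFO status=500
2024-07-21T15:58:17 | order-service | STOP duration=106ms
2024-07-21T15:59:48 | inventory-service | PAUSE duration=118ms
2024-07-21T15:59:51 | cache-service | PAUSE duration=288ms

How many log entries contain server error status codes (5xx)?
2

To find matching entries:

1. Pattern to match: server error status codes (5xx)
2. Scan each log entry for the pattern
3. Count matches: 2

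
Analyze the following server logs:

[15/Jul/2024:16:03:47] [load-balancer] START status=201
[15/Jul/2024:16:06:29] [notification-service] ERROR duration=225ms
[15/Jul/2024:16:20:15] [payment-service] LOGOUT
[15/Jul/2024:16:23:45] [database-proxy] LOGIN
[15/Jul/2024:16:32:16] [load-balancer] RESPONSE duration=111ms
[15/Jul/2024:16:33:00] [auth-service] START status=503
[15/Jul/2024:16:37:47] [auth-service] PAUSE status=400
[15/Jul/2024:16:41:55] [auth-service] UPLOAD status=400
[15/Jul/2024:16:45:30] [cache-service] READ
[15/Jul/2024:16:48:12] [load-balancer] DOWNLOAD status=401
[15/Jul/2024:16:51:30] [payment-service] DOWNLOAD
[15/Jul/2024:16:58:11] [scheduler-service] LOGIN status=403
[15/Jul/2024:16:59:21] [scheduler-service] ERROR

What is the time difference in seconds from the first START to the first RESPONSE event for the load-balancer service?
1709

To find the time between events:

1. Locate the first START event for load-balancer: 15/Jul/2024:16:03:47
2. Locate the first RESPONSE event for load-balancer: 15/Jul/2024:16:32:16
3. Calculate the difference: 15/Jul/2024:16:32:16 - 15/Jul/2024:16:03:47 = 1709 seconds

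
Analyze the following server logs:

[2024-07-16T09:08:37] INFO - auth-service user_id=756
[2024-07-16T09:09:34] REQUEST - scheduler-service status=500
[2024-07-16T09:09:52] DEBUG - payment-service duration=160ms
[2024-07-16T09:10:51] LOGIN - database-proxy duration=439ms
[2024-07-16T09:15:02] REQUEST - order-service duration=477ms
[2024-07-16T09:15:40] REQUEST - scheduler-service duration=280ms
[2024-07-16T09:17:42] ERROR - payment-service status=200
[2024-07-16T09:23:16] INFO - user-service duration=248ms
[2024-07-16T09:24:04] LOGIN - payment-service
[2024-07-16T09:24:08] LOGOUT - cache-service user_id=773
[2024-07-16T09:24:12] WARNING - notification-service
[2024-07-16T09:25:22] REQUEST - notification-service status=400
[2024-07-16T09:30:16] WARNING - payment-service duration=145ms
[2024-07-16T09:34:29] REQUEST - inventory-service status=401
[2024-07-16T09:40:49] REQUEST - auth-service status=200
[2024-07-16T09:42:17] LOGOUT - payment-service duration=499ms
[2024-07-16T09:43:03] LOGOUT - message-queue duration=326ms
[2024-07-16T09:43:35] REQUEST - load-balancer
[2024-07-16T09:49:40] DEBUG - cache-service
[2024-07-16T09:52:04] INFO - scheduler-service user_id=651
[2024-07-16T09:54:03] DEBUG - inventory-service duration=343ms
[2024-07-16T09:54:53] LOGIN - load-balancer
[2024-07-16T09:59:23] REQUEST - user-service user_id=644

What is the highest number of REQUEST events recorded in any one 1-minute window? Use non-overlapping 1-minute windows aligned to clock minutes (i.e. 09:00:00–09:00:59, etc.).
2

To find the burst window:

1. Divide the log period into non-overlapping 1-minute windows starting at 09:00
2. Count REQUEST events in each window
3. Find the window with maximum count
4. Maximum events in a window: 2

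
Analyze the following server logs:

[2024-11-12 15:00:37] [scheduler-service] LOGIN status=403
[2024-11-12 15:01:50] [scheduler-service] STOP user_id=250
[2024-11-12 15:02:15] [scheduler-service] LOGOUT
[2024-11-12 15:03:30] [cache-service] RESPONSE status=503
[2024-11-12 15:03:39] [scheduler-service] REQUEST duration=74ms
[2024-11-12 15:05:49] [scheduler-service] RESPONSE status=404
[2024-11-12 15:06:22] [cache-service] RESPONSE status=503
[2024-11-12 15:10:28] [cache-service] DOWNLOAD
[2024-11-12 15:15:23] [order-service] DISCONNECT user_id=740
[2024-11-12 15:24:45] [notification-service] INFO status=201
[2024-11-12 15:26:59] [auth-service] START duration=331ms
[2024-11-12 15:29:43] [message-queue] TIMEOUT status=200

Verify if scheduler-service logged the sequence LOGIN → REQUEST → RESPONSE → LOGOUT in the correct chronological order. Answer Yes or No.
No

To verify sequence order:

1. Find all events in sequence LOGIN → REQUEST → RESPONSE → LOGOUT for scheduler-service
2. Extract their timestamps
3. Check if timestamps are in ascending order
4. Result: No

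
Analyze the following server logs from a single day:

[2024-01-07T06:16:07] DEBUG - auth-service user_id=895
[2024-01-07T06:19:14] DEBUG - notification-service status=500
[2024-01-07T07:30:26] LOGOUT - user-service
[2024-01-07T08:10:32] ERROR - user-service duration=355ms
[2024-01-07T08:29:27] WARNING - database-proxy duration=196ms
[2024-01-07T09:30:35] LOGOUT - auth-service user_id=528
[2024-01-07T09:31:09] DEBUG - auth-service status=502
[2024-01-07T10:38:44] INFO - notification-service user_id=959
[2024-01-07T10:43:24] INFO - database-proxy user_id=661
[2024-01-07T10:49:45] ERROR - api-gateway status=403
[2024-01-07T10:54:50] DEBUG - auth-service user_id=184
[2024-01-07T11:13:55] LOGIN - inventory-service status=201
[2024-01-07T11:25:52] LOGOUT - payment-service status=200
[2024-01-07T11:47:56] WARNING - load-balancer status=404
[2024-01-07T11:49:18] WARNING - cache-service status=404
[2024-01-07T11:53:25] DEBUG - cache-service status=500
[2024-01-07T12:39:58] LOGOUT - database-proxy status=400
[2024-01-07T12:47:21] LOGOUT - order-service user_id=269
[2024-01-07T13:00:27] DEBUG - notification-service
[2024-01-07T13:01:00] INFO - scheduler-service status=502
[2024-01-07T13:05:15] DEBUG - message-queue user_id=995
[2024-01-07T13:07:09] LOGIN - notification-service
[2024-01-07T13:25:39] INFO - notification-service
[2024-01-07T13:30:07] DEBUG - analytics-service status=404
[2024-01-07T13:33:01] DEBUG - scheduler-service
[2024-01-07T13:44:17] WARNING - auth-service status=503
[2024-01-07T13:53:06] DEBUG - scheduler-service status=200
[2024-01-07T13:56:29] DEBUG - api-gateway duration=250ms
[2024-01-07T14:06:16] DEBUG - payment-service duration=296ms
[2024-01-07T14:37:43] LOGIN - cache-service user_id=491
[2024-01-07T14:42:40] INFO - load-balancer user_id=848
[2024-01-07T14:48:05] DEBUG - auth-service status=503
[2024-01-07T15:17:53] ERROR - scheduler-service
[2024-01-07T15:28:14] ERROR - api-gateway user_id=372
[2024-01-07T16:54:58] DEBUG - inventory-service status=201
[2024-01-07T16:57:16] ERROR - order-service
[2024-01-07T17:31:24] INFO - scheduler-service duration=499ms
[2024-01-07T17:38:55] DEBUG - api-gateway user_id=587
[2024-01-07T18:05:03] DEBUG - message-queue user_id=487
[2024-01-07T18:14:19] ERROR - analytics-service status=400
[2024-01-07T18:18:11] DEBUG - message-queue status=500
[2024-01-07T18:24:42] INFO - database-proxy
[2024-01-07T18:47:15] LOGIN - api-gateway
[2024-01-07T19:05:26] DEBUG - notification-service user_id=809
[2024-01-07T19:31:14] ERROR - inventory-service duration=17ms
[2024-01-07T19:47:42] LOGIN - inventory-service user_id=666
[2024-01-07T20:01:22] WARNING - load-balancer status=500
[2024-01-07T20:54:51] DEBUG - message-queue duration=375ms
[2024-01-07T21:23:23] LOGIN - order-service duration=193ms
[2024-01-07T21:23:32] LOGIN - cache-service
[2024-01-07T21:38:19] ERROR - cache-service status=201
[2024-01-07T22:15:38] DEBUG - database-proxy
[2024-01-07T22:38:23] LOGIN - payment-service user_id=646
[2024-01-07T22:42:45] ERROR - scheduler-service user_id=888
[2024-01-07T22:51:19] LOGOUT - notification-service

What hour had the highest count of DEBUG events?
13

To find the peak hour:

1. Group all DEBUG events by hour
2. Count events in each hour
3. Find hour with maximum count
4. Peak hour: 13 (with 6 events)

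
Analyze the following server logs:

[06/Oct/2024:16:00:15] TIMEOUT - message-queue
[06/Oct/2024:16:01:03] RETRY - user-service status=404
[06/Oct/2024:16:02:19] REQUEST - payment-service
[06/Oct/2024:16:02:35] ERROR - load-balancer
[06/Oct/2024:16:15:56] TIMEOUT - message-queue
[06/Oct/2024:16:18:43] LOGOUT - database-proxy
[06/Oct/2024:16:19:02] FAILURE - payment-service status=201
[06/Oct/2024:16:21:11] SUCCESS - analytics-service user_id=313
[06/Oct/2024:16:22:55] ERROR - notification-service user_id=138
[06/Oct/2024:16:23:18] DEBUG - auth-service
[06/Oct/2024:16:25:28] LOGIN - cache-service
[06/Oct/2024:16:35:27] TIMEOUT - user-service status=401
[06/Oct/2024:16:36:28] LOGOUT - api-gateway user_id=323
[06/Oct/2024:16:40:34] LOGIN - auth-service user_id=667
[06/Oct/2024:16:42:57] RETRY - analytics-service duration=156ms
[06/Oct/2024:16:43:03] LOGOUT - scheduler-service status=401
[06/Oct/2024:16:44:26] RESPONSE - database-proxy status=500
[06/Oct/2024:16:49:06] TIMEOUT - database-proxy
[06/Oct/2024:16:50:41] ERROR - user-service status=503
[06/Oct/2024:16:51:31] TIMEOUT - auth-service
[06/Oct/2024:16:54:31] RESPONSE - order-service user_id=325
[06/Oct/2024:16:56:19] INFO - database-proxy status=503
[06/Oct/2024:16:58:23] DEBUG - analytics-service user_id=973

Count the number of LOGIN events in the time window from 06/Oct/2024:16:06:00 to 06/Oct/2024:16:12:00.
0

To count events in the time window:

1. Window boundaries: 06/Oct/2024:16:06:00 to 06/Oct/2024:16:12:00
2. Filter for LOGIN events within this window
3. Count matching events: 0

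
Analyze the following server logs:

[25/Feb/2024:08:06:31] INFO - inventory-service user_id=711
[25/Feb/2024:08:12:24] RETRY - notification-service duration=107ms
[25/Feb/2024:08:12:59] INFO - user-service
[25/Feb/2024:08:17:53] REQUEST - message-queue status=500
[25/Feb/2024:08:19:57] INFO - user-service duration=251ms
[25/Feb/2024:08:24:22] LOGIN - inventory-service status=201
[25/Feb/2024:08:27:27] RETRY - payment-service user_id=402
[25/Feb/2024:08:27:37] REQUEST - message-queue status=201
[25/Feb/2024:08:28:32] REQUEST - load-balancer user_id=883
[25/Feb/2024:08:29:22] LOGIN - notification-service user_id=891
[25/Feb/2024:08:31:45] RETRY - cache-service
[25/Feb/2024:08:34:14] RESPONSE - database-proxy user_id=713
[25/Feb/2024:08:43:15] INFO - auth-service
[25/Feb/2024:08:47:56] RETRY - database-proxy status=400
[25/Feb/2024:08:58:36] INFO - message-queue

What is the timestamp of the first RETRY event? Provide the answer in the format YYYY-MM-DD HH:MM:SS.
2024-02-25 08:12:24

To find the first event:

1. Filter for all RETRY events
2. Sort by timestamp
3. Select the first one
4. Timestamp: 2024-02-25 08:12:24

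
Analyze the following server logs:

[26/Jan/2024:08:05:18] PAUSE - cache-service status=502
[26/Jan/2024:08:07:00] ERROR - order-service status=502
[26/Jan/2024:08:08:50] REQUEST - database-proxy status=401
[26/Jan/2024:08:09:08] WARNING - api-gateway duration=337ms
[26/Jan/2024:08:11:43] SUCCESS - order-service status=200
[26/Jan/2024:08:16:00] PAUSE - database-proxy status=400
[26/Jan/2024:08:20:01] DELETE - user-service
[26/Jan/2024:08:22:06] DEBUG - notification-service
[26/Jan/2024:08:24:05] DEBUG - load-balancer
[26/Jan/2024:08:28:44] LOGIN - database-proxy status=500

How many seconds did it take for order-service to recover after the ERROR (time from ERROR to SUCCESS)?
283

To calculate recovery time:

1. Find ERROR event for order-service: 26/Jan/2024:08:07:00
2. Find next SUCCESS event for order-service: 26/Jan/2024:08:11:43
3. Recovery time: 26/Jan/2024:08:11:43 - 26/Jan/2024:08:07:00 = 283 seconds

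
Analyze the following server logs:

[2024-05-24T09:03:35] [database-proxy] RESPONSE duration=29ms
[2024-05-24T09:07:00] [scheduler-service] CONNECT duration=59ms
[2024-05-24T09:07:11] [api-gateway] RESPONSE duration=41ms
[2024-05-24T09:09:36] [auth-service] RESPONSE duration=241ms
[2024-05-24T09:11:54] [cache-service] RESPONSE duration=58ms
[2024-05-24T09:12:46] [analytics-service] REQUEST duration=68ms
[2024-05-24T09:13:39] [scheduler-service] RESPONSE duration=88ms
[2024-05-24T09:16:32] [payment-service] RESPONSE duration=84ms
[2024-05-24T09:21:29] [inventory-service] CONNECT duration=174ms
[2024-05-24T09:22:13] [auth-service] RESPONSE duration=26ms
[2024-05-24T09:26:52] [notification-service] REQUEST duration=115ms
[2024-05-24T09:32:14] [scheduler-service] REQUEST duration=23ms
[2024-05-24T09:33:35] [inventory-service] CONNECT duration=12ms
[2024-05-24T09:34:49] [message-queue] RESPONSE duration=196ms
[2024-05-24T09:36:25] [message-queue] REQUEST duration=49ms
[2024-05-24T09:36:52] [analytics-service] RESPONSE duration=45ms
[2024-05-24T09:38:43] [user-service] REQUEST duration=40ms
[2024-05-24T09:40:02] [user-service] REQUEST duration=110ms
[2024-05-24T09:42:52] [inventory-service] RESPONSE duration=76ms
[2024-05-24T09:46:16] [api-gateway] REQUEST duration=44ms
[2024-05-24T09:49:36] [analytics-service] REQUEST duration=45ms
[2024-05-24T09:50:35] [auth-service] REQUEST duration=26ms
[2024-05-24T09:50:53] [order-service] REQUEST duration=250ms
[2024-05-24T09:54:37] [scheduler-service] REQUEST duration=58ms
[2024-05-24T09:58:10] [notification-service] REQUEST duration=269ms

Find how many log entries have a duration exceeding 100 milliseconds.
7

To count timeouts:

1. Threshold: 100ms
2. Extract duration from each log entry
3. Count entries where duration > 100
4. Timeout count: 7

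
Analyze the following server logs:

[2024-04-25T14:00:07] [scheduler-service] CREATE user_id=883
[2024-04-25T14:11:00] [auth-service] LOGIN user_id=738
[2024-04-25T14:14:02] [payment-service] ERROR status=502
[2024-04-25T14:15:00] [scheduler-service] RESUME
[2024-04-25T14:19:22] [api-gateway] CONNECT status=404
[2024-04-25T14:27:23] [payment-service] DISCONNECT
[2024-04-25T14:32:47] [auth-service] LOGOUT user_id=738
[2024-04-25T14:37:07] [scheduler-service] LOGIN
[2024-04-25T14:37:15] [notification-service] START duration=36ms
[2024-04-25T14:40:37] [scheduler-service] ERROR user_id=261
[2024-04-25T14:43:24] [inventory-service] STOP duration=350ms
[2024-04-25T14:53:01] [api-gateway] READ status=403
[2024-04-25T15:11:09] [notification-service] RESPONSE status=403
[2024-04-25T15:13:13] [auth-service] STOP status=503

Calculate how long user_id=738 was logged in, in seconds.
1307

To calculate session duration:

1. Find LOGIN event for user_id=738: 2024-04-25T14:11:00
2. Find LOGOUT event for user_id=738: 2024-04-25T14:32:47
3. Session duration: 2024-04-25T14:32:47 - 2024-04-25T14:11:00 = 1307 seconds (21 minutes)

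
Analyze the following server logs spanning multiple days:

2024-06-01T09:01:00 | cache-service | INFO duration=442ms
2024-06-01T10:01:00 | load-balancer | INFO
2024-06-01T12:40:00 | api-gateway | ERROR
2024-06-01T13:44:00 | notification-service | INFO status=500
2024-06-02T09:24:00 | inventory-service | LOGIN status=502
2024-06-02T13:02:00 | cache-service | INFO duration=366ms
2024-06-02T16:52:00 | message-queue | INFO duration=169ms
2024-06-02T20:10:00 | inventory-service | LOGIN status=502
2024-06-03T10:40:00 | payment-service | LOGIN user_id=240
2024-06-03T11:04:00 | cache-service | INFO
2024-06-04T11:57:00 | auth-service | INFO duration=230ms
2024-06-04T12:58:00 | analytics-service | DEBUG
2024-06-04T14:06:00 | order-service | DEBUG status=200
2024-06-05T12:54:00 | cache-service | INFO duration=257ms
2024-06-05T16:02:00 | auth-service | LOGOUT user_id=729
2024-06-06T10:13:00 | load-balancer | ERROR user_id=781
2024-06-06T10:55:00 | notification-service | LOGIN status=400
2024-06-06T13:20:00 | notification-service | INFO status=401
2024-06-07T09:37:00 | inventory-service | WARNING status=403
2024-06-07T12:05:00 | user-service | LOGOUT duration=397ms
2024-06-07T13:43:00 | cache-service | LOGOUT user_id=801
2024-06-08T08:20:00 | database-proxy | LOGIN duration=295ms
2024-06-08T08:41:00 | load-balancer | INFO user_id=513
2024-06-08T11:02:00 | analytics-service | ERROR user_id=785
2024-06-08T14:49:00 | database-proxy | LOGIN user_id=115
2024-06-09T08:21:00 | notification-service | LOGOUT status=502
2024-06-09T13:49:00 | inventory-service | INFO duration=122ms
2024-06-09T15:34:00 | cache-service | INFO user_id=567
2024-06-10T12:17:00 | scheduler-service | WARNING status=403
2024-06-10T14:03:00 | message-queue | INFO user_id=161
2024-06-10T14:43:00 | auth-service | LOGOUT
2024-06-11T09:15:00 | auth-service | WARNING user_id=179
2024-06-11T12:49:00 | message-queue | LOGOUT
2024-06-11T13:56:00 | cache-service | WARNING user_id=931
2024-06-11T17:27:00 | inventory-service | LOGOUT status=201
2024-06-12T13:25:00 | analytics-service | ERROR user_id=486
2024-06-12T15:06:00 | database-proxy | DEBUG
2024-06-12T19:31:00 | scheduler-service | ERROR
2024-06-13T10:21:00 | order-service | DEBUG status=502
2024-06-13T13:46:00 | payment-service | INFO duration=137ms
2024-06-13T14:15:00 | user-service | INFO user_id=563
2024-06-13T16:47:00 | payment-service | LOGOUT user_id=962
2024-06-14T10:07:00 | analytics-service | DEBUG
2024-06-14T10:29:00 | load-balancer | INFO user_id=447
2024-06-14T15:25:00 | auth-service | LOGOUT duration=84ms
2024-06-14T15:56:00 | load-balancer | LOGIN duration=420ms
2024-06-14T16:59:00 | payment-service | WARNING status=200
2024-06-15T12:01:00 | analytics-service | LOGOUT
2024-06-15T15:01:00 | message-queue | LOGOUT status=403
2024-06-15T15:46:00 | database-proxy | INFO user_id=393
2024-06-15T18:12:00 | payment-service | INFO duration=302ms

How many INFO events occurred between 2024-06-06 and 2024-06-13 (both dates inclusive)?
7

To filter by date range:

1. Date range: 2024-06-06 through 2024-06-13, both dates inclusive
2. Filter for INFO events whose date falls in this range
3. Count matching events: 7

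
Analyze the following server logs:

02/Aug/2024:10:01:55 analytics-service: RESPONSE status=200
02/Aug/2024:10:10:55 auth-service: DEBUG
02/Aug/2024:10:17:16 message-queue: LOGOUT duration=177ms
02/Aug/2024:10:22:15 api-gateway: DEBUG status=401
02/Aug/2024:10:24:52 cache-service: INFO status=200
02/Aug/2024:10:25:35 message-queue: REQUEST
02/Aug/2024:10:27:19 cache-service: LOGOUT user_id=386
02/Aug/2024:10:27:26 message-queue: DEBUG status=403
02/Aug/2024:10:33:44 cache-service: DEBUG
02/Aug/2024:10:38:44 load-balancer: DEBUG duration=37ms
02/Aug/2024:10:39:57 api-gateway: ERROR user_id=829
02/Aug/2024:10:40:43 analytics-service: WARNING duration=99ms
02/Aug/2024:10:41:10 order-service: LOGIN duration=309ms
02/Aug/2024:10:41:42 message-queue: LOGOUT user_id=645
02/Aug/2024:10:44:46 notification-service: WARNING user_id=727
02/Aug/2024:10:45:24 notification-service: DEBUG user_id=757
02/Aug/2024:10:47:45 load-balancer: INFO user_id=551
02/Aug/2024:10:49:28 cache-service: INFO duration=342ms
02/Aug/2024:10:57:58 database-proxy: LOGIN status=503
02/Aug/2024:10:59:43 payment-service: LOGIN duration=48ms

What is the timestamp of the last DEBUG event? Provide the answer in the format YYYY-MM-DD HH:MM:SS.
2024-08-02 10:45:24

To find the last event:

1. Filter for all DEBUG events
2. Sort by timestamp
3. Select the last one
4. Timestamp: 2024-08-02 10:45:24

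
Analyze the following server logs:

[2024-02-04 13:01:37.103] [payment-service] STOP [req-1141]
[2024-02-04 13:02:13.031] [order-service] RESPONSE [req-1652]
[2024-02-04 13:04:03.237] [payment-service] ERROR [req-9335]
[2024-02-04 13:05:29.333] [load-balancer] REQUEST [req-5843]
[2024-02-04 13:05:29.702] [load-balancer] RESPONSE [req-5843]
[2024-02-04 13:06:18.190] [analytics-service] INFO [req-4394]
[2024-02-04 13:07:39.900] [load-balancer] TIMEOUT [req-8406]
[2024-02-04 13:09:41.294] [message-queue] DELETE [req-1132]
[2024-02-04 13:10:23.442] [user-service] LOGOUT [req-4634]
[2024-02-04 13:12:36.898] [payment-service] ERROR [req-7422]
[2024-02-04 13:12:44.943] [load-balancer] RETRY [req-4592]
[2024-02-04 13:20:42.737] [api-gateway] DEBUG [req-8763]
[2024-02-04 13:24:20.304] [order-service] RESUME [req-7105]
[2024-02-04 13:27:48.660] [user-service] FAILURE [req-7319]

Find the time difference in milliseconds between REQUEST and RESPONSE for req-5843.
369

To calculate latency:

1. Find REQUEST with id req-5843: 2024-02-04 13:05:29.333
2. Find RESPONSE with id req-5843: 2024-02-04 13:05:29.702
3. Latency: 2024-02-04 13:05:29.702 - 2024-02-04 13:05:29.333 = 369ms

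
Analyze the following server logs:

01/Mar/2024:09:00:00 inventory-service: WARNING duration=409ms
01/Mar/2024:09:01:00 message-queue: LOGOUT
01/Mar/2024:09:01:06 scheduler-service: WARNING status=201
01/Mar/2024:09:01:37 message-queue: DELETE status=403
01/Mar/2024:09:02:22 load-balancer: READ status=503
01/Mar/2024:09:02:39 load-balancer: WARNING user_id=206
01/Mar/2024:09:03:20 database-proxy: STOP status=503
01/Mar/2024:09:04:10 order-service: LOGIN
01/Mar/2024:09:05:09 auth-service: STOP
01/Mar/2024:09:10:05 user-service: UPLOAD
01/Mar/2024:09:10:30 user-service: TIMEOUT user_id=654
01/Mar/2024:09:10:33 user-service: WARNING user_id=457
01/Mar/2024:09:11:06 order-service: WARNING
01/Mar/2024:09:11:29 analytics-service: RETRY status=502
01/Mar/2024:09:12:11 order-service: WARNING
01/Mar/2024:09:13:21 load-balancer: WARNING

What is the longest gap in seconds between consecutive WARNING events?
474

To find the longest gap:

1. Extract all WARNING events in chronological order
2. Calculate time differences between consecutive events
3. Find the maximum difference
4. Longest gap: 474 seconds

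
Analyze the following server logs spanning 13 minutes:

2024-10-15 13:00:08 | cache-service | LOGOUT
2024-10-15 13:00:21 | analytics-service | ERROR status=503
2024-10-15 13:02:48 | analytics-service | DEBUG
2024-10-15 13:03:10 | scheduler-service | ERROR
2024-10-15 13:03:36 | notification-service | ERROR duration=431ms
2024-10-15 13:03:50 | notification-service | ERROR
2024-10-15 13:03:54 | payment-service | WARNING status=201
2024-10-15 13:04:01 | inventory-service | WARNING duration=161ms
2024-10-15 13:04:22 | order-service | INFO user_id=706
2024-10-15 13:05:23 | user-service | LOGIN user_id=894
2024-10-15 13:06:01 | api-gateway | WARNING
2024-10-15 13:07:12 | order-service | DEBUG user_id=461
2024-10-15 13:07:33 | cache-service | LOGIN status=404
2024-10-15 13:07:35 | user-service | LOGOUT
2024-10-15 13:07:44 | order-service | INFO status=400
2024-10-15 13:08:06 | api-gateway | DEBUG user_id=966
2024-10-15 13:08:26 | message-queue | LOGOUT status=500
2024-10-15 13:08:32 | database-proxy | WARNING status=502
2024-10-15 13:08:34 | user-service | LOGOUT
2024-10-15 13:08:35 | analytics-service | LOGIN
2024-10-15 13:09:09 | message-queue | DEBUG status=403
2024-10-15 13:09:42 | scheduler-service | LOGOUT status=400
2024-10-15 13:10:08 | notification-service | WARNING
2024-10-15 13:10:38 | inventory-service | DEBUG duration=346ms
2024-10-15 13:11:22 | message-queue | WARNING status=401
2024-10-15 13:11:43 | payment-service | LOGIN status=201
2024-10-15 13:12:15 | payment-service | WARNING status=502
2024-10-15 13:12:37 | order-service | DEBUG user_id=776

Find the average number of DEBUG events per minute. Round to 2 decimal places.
0.46

To calculate the rate:

1. Count total DEBUG events: 6
2. Total time period: 13 minutes
3. Rate = 6 / 13 = 0.46 events per minute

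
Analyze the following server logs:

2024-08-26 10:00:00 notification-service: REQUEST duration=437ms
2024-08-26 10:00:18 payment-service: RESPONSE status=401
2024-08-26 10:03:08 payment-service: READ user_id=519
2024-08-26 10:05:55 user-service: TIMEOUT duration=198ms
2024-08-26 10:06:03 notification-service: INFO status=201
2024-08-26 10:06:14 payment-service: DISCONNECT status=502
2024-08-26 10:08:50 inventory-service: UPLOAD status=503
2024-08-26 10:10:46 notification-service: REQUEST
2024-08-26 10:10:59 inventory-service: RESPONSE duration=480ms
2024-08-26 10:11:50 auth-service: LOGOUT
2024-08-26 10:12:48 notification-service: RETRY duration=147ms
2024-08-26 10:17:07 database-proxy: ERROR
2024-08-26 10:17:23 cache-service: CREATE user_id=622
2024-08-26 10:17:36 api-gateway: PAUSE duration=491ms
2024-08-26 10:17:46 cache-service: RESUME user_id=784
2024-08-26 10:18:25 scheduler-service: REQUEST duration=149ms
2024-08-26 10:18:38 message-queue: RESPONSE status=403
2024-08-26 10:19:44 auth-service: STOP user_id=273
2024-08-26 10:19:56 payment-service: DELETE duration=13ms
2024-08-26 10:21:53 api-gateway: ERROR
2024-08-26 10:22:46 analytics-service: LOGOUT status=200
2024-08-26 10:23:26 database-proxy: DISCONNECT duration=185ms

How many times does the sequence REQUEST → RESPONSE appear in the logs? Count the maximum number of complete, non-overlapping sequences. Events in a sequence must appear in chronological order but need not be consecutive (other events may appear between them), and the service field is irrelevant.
3

To count sequences:

1. Look for pattern: REQUEST → RESPONSE
2. Greedily scan the log in chronological order, matching each sequence element in turn (ignoring service)
3. Each time the full pattern completes, increment the count and restart matching from the next event
4. Complete non-overlapping sequences found: 3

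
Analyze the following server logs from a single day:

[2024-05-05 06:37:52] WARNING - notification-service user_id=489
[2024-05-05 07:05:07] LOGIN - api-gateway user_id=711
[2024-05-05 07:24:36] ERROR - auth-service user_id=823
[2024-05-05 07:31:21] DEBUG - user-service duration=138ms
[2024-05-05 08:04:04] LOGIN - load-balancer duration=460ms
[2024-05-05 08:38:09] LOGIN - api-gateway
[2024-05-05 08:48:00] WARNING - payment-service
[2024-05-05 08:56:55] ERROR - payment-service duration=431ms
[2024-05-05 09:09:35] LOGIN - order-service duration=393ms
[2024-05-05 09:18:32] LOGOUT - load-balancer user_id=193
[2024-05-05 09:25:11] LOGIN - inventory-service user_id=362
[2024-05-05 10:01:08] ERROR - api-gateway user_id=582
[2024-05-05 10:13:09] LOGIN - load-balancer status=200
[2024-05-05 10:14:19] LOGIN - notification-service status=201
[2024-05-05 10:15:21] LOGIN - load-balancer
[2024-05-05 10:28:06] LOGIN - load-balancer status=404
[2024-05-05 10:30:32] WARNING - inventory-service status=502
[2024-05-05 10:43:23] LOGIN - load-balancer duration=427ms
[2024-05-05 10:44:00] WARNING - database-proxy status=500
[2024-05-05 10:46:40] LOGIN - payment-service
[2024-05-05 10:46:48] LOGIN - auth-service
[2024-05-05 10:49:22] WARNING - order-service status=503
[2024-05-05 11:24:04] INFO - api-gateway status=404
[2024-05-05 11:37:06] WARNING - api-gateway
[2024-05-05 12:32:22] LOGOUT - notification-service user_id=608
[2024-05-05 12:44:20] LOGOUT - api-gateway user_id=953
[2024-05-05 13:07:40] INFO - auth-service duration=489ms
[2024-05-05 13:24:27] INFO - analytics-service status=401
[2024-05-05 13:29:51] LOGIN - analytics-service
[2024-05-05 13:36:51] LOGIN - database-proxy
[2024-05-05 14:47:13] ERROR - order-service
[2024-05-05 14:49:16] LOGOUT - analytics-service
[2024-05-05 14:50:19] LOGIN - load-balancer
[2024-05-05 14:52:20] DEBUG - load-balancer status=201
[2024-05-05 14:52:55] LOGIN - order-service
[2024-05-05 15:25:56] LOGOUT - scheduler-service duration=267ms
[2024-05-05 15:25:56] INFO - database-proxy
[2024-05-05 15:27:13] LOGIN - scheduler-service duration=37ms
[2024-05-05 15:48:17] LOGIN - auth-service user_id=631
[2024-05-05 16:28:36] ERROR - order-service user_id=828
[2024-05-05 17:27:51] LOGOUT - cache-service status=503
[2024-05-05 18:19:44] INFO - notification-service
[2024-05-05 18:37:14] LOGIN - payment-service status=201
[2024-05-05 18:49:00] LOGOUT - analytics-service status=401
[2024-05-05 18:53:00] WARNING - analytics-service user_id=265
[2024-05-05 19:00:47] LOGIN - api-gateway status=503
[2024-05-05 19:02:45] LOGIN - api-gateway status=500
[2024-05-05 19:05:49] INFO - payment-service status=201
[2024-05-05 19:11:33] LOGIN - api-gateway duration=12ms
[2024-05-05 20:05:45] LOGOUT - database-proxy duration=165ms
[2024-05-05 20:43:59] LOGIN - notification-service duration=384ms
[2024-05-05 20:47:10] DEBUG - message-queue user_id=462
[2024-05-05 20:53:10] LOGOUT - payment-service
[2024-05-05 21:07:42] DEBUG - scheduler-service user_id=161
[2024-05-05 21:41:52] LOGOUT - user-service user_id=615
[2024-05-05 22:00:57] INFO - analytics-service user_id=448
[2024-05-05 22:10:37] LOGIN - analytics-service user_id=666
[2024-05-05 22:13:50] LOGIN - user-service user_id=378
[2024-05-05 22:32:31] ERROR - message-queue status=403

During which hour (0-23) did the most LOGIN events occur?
10

To find the peak hour:

1. Group all LOGIN events by hour
2. Count events in each hour
3. Find hour with maximum count
4. Peak hour: 10 (with 7 events)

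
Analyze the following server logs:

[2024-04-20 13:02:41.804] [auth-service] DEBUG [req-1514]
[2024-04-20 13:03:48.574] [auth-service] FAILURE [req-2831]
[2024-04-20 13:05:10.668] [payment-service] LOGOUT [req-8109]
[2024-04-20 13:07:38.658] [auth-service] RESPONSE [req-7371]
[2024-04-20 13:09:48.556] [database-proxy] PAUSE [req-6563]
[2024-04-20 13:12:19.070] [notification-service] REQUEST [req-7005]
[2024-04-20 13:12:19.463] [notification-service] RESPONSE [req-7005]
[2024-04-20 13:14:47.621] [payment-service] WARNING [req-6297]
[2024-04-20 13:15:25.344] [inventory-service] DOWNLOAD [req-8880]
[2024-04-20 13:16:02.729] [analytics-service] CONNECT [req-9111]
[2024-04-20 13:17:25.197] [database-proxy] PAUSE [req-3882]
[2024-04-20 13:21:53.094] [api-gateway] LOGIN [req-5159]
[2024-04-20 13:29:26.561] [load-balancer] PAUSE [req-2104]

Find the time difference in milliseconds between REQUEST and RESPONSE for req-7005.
393

To calculate latency:

1. Find REQUEST with id req-7005: 2024-04-20 13:12:19.070
2. Find RESPONSE with id req-7005: 2024-04-20 13:12:19.463
3. Latency: 2024-04-20 13:12:19.463 - 2024-04-20 13:12:19.070 = 393ms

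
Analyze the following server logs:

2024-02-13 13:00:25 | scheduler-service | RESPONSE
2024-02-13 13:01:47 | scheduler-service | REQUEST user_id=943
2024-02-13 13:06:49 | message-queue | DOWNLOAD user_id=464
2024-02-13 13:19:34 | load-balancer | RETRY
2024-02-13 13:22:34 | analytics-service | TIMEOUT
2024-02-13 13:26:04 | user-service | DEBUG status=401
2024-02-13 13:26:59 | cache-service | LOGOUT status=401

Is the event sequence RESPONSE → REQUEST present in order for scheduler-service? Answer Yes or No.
Yes

To verify sequence order:

1. Find all events in sequence RESPONSE → REQUEST for scheduler-service
2. Extract their timestamps
3. Check if timestamps are in ascending order
4. Result: Yes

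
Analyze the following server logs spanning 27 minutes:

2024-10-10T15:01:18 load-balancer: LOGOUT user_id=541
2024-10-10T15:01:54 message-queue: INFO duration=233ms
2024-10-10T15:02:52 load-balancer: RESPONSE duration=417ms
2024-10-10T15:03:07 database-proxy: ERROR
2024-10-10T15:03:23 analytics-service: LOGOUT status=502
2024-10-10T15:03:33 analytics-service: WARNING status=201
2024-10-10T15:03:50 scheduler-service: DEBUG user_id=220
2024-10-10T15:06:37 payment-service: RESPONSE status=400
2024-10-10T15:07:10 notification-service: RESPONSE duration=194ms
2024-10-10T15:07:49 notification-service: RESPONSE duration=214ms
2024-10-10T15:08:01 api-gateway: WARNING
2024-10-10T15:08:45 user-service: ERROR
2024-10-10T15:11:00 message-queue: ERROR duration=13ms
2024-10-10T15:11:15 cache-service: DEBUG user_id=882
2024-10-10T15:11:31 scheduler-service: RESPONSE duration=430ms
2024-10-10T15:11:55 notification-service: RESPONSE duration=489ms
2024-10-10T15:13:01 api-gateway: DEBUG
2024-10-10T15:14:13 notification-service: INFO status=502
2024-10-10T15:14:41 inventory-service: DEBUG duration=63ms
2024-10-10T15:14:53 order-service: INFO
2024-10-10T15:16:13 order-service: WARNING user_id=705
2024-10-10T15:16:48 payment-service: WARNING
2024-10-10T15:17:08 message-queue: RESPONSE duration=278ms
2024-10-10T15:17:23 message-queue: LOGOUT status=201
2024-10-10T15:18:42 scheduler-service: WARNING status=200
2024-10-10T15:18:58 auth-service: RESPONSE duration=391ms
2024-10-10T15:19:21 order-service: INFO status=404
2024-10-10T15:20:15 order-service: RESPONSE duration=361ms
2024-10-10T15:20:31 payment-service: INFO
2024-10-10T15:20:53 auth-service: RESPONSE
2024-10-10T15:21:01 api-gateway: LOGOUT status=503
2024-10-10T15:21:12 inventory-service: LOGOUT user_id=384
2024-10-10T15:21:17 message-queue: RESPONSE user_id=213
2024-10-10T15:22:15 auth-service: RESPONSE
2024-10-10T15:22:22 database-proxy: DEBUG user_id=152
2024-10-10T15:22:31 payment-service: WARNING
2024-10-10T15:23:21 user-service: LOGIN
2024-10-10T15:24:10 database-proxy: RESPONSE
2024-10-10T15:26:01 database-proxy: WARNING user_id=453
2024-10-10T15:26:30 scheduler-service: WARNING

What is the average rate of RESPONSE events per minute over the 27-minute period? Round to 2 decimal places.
0.48

To calculate the rate:

1. Count total RESPONSE events: 13
2. Total time period: 27 minutes
3. Rate = 13 / 27 = 0.48 events per minute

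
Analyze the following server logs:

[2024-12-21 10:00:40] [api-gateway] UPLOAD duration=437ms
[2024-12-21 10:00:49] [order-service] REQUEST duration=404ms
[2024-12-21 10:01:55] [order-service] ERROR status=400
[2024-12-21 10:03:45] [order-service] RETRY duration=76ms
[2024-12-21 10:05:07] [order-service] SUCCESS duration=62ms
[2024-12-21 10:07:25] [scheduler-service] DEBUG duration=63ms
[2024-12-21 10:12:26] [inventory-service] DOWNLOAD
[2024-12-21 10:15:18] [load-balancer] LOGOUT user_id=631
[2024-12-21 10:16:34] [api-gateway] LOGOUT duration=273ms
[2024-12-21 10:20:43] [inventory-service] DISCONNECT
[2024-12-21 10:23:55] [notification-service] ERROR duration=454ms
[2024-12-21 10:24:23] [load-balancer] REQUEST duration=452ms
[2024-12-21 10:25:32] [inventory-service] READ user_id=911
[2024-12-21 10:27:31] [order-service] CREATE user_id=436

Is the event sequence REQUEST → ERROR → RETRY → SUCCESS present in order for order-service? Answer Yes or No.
Yes

To verify sequence order:

1. Find all events in sequence REQUEST → ERROR → RETRY → SUCCESS for order-service
2. Extract their timestamps
3. Check if timestamps are in ascending order
4. Result: Yes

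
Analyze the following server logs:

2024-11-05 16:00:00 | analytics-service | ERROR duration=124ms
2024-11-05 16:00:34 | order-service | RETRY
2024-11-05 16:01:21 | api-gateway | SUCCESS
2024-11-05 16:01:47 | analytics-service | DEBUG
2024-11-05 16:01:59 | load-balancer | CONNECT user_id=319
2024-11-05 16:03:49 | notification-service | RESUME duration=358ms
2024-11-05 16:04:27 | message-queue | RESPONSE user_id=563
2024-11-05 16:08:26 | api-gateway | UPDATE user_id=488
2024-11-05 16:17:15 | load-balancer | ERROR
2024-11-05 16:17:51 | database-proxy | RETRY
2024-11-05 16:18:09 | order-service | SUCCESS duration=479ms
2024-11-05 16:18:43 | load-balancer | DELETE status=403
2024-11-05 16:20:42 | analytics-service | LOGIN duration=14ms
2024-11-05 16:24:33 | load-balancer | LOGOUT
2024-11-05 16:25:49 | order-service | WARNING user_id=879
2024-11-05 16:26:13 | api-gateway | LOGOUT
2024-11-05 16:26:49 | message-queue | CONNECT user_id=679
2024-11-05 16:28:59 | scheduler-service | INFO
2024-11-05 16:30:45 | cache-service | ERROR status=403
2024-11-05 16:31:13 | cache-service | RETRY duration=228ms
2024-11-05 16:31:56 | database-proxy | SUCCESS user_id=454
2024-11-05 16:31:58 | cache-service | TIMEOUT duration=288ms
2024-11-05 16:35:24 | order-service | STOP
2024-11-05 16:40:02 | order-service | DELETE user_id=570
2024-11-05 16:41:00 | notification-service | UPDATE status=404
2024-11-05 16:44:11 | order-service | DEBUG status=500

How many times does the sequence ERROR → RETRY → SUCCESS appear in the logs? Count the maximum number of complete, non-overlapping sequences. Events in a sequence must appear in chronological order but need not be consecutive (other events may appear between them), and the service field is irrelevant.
3

To count sequences:

1. Look for pattern: ERROR → RETRY → SUCCESS
2. Greedily scan the log in chronological order, matching each sequence element in turn (ignoring service)
3. Each time the full pattern completes, increment the count and restart matching from the next event
4. Complete non-overlapping sequences found: 3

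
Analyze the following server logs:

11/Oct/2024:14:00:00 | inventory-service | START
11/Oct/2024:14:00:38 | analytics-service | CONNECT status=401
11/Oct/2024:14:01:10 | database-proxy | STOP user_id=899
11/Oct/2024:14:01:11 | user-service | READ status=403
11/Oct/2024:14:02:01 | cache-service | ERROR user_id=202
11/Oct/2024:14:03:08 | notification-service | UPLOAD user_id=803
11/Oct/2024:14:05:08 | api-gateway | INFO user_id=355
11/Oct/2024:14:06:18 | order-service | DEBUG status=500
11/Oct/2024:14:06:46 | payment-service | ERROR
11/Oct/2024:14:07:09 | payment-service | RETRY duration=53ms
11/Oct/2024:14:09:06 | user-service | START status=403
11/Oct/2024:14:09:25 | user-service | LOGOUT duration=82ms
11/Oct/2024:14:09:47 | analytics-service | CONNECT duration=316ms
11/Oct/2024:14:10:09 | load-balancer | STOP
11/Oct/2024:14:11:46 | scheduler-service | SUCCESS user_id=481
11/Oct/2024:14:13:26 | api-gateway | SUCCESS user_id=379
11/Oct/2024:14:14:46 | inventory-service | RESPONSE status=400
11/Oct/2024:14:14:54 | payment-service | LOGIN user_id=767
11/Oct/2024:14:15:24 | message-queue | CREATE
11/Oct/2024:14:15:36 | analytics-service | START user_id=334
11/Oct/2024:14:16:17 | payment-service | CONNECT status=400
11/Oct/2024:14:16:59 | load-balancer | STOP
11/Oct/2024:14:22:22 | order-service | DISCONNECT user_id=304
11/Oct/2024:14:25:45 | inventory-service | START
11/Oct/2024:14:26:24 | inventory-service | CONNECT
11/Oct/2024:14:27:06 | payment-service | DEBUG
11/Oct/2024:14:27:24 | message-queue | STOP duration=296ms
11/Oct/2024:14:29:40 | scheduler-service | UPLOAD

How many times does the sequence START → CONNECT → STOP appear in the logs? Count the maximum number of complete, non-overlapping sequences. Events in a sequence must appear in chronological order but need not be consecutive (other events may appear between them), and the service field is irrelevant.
4

To count sequences:

1. Look for pattern: START → CONNECT → STOP
2. Greedily scan the log in chronological order, matching each sequence element in turn (ignoring service)
3. Each time the full pattern completes, increment the count and restart matching from the next event
4. Complete non-overlapping sequences found: 4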